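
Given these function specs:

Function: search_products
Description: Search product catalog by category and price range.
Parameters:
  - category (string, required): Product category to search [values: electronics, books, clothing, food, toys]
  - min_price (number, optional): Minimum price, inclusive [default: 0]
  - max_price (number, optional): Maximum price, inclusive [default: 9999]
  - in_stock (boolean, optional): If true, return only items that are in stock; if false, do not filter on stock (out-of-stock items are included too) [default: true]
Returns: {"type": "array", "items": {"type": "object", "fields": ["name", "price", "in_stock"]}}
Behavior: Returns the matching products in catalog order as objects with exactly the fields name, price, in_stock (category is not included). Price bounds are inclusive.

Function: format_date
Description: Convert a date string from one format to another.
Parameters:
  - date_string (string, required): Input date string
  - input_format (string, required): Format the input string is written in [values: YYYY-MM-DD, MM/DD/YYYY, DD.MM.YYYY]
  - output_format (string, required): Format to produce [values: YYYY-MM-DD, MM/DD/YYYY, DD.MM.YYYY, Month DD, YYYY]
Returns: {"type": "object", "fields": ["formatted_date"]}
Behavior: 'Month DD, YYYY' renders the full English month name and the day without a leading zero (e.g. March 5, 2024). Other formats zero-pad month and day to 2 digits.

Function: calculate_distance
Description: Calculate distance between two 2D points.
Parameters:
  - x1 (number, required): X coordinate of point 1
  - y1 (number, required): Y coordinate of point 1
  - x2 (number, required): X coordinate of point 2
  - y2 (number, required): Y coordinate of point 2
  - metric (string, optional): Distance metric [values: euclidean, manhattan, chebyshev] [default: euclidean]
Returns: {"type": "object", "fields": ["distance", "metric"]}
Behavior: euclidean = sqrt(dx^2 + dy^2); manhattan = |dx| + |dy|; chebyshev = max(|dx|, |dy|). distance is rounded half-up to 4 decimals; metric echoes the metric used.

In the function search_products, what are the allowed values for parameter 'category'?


The search_products spec declares:
  - category (string, required): Product category to search [values: electronics, books, clothing, food, toys]
Allowed values:
electronics, books, clothing, food, toys


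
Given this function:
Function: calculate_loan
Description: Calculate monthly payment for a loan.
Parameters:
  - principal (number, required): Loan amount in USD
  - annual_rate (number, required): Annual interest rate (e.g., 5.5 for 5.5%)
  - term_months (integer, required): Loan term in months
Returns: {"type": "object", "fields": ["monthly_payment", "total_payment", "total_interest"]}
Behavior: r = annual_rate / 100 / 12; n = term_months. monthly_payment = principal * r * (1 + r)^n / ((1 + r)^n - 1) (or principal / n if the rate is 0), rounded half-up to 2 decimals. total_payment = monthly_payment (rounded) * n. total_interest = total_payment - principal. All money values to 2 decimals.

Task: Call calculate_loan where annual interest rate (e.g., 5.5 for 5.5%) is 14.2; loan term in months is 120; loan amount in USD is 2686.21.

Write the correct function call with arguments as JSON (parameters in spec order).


Mapping each described value to its parameter name:
  'Annual interest rate (e.g., 5.5 for 5.5%)' -> annual_rate = 14.2
  'Loan term in months' -> term_months = 120
  'Loan amount in USD' -> principal = 2686.21
calculate_loan({"principal": 2686.21, "annual_rate": 14.2, "term_months": 120})


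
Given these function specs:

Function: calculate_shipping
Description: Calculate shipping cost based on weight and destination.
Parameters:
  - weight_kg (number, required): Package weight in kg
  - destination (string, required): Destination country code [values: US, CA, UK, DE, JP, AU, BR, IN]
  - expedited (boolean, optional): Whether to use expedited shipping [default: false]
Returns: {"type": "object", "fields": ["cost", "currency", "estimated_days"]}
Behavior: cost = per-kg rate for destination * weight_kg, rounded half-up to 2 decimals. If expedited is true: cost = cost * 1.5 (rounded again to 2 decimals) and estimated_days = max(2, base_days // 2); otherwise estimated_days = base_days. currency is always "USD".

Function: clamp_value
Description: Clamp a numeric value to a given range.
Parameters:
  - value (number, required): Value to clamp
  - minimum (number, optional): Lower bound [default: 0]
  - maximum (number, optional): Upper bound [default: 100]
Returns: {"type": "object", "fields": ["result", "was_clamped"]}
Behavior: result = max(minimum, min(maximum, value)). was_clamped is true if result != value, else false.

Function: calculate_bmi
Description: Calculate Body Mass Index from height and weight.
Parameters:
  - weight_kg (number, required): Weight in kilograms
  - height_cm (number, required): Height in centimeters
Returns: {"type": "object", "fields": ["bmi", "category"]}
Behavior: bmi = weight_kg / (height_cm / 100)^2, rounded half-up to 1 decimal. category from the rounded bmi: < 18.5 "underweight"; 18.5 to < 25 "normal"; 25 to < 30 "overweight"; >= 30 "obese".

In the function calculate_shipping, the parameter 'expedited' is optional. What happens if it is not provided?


The calculate_shipping spec declares:
  - expedited (boolean, optional): Whether to use expedited shipping [default: false]
It defaults to false


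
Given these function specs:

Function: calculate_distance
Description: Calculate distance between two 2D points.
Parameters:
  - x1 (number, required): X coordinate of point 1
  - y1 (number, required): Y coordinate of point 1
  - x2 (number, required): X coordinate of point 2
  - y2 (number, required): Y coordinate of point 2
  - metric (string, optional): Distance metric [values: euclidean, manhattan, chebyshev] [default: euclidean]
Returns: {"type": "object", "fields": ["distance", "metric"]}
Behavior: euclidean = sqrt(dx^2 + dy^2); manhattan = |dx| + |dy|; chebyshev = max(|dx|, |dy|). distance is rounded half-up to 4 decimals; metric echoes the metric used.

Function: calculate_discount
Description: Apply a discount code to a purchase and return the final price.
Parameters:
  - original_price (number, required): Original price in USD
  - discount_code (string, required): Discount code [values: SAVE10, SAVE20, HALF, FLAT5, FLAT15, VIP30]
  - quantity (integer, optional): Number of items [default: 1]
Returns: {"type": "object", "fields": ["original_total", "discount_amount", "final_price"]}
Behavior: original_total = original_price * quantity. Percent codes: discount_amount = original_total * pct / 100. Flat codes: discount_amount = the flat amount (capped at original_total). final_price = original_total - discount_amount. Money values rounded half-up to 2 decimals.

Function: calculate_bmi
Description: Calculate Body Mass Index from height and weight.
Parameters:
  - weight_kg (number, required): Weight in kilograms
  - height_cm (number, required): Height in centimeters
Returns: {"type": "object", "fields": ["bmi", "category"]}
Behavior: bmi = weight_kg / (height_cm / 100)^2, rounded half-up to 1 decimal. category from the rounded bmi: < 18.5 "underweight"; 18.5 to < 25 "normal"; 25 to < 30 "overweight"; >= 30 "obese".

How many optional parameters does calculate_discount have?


Parameters of calculate_discount: original_price (required), discount_code (required), quantity (optional)
Optional count:
1


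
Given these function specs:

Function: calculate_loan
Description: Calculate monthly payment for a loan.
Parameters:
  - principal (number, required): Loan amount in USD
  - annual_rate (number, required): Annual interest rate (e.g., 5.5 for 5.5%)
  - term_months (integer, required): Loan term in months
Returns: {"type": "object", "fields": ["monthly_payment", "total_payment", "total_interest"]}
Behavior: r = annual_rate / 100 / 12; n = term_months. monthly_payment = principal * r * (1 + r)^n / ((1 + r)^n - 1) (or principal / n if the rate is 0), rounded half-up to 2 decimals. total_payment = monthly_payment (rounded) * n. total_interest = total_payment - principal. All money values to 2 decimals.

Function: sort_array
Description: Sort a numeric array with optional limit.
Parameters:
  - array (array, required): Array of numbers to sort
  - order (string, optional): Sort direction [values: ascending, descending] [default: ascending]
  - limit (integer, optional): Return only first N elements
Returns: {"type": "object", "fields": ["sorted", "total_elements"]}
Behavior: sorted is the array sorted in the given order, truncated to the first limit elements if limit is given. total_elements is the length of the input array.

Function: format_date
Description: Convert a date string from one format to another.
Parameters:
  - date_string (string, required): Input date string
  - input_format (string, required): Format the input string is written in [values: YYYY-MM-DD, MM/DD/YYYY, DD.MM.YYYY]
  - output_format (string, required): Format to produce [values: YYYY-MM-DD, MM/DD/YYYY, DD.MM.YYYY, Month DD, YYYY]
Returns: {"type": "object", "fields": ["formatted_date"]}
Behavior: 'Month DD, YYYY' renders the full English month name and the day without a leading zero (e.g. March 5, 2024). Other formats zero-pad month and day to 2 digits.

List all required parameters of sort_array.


Parameters of sort_array and their required/optional flag:
  array: required
  order: optional
  limit: optional
array


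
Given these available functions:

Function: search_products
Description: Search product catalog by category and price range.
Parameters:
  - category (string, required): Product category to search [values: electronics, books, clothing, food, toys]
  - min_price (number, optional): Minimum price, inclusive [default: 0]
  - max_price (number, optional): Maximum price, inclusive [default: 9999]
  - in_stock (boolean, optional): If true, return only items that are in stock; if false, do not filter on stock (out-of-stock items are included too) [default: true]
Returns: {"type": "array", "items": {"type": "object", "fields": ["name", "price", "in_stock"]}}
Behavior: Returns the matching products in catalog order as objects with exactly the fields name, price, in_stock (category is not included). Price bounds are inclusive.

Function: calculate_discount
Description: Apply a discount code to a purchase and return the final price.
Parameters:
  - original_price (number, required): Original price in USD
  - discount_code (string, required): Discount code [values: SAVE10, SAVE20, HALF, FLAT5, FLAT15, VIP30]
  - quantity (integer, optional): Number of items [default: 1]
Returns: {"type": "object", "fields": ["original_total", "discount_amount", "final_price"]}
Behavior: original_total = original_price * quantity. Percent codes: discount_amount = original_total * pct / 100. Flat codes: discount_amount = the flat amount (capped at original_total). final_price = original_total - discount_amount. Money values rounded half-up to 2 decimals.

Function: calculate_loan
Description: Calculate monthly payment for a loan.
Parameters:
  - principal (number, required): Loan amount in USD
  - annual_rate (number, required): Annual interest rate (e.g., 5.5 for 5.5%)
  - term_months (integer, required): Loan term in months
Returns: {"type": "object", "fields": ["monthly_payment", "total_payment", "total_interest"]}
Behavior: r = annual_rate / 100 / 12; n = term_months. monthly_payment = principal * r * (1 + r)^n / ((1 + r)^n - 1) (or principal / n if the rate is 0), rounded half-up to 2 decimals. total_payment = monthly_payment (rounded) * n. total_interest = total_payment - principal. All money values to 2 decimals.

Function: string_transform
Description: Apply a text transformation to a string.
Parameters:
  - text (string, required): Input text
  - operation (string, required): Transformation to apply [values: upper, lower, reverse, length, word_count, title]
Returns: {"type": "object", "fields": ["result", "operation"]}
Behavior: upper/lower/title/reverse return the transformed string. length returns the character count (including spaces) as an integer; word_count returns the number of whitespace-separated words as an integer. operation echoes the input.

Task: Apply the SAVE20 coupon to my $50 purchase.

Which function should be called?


The task needs a function whose description is: Apply a discount code to a purchase and return the final price.
calculate_discount


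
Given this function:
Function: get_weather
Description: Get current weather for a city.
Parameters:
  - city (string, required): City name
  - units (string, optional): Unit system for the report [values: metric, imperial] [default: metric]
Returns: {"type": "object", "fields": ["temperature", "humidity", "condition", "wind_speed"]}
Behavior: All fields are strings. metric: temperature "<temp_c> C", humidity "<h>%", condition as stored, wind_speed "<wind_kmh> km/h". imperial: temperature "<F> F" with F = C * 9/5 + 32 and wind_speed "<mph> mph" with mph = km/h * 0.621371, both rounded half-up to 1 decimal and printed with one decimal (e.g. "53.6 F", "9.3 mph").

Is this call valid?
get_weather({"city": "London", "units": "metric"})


Checking all required parameters present and types match... All valid.
Valid


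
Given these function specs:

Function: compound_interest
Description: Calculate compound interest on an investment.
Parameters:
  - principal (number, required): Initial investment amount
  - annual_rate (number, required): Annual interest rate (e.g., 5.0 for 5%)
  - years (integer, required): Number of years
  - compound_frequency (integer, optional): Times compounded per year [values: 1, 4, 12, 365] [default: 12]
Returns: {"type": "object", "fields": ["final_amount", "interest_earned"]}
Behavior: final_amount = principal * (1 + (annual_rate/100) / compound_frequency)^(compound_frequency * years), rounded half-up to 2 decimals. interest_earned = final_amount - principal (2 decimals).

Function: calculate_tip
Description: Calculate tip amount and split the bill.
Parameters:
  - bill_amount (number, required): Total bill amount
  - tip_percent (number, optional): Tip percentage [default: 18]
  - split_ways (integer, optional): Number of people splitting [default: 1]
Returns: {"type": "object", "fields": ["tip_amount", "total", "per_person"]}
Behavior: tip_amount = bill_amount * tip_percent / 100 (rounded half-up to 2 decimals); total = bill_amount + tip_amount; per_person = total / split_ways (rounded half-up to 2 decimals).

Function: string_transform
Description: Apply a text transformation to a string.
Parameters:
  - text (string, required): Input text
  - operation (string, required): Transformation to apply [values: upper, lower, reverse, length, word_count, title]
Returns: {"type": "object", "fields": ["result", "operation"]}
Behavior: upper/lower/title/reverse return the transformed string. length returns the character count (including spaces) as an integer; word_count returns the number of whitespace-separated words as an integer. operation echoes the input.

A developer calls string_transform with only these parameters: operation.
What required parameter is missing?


Required parameters: text, operation
Provided: operation
Missing: text
text


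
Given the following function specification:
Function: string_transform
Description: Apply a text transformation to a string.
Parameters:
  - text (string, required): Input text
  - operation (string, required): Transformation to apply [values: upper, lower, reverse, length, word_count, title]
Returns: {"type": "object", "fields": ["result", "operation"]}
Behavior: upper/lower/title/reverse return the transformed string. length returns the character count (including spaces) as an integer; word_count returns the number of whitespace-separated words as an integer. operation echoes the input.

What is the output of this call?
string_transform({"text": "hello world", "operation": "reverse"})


reverse('hello world') = 'dlrow olleh'
Output:
{"result": "dlrow olleh", "operation": "reverse"}


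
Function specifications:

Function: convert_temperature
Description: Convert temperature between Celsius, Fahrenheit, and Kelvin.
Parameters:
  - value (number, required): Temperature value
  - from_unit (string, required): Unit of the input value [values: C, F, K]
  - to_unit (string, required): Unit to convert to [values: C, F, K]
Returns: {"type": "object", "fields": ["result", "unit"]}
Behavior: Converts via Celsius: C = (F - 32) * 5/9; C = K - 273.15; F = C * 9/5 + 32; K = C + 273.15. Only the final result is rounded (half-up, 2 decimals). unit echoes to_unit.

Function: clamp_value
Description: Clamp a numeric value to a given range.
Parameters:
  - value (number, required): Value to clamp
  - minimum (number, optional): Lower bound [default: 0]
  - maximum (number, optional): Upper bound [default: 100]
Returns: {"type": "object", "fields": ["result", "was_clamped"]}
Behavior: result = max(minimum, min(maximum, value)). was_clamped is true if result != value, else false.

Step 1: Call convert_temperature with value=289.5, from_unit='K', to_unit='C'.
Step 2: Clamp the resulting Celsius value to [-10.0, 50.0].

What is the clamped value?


Step 1: convert_temperature(value=289.5, from_unit=K, to_unit=C)
  To C: 289.5 - 273.15 = 16.35
  Target is C: 16.35
  Round to 2 decimals: 16.35
  -> result = 16.35 C
Step 2: clamp_value(value=16.35, minimum=-10.0, maximum=50.0)
  result = max(-10.0, min(50.0, 16.35)) = max(-10.0, 16.35) = 16.35
  was_clamped = (16.35 != 16.35) = false
  -> result = 16.35
16.35


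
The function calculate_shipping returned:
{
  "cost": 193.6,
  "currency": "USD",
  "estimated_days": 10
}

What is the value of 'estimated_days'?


10


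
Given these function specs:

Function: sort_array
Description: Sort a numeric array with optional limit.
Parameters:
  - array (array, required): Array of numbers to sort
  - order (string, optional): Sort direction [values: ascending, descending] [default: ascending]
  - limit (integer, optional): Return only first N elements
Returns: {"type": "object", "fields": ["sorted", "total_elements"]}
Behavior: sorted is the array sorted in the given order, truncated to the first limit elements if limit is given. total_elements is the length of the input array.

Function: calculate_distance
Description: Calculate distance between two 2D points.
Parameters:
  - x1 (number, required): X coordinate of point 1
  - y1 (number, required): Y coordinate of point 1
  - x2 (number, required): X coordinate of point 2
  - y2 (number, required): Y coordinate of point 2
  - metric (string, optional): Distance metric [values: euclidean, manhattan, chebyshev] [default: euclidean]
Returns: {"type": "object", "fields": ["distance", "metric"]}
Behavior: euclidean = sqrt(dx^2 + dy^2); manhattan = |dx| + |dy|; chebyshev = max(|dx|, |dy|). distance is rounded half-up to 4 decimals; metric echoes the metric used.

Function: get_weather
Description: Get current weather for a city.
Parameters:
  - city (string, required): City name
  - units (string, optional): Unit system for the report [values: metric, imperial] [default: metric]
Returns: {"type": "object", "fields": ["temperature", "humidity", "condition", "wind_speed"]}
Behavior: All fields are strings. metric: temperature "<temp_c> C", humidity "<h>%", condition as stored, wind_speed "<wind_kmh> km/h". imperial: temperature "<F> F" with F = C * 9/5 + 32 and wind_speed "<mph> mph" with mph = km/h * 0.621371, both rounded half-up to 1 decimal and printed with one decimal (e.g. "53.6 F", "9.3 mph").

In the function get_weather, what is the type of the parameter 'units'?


The get_weather spec declares:
  - units (string, optional): Unit system for the report [values: metric, imperial] [default: metric]
Type:
string


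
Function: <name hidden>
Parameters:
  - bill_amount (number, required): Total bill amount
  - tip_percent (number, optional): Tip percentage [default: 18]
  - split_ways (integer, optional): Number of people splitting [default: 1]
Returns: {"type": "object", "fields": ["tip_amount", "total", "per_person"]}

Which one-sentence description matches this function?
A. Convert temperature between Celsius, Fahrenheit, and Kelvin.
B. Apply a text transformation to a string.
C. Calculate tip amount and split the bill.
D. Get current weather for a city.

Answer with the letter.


Parameters bill_amount, tip_percent, split_ways and return ["tip_amount", "total", "per_person"] fit: Calculate tip amount and split the bill.
C


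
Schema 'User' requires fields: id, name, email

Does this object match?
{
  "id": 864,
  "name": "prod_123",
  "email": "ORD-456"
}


Checking required fields... All present.
Valid - all required fields present


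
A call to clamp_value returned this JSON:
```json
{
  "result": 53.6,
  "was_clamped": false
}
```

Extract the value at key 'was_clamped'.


false


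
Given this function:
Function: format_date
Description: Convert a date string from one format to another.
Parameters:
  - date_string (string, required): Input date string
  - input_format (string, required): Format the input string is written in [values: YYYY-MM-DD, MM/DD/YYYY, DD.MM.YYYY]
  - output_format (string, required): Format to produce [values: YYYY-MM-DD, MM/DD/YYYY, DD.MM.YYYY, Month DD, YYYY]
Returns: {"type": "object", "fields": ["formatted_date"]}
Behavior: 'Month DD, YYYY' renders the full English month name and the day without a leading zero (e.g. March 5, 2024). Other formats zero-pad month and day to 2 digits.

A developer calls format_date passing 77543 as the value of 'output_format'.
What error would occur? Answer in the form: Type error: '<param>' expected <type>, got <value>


Spec: 'output_format' is declared as string; 77543 is an integer.
Type error: 'output_format' expected string, got 77543


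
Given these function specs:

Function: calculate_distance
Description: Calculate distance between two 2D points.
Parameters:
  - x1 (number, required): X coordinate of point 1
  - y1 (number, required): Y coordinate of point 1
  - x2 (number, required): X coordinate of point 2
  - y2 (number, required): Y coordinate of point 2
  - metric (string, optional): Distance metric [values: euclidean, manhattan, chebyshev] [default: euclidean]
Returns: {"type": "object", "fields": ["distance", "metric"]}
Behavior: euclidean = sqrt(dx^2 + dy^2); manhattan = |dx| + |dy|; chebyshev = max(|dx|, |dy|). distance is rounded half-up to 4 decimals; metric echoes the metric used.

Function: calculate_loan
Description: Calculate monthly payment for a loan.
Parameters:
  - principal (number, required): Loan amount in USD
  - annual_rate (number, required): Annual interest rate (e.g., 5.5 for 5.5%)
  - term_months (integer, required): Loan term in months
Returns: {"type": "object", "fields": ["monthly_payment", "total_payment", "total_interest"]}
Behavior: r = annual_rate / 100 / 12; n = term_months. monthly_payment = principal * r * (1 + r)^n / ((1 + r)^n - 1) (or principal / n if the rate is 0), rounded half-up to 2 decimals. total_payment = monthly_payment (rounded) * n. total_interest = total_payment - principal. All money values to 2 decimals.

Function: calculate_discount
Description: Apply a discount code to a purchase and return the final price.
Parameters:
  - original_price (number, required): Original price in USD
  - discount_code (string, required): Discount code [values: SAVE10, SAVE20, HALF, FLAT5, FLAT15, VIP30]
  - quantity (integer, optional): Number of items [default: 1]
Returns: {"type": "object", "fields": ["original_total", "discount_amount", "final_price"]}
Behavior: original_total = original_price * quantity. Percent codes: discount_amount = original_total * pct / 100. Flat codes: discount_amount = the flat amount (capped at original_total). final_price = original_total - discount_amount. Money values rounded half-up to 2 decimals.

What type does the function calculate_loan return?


The calculate_loan spec declares Returns: {"type": "object", "fields": ["monthly_payment", "total_payment", "total_interest"]}
Type:
object


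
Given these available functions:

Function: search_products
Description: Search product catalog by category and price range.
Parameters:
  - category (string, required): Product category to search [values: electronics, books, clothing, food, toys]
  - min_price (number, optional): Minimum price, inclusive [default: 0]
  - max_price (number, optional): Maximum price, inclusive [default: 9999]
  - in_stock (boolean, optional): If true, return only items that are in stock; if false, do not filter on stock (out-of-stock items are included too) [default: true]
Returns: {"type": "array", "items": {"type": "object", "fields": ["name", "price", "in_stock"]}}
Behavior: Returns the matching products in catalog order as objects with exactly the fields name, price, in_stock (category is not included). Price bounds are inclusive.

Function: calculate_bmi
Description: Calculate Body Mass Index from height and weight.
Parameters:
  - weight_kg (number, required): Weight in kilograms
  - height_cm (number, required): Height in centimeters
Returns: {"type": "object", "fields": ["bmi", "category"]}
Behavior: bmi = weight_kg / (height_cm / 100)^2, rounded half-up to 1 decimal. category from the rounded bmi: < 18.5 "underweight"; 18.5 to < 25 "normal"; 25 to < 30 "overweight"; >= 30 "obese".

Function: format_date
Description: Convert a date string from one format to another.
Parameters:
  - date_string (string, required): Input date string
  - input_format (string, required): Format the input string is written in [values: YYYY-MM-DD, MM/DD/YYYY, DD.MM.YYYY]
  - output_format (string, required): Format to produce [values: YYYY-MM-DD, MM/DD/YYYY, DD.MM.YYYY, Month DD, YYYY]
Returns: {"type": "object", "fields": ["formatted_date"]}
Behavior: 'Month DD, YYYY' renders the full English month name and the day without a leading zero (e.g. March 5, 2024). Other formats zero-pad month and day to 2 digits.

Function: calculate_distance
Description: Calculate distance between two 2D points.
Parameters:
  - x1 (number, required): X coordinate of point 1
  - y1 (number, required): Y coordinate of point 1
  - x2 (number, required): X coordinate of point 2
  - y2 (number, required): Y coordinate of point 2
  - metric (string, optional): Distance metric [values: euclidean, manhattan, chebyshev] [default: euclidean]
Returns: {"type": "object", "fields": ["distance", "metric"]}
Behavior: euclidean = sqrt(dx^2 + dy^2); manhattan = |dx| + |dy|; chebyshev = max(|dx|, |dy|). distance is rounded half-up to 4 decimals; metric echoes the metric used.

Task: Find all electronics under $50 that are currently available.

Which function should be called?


The task needs a function whose description is: Search product catalog by category and price range.
search_products


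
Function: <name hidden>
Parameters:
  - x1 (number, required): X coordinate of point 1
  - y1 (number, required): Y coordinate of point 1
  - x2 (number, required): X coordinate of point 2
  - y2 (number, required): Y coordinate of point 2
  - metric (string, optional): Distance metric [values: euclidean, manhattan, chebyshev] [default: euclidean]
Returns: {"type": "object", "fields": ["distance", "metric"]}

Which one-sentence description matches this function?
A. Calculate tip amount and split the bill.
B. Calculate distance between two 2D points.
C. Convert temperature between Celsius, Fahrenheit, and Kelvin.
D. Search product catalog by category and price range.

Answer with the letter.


Parameters x1, y1, x2, y2, metric and return ["distance", "metric"] fit: Calculate distance between two 2D points.
B


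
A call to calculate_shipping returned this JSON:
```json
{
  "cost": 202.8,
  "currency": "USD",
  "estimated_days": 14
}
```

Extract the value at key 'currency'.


USD


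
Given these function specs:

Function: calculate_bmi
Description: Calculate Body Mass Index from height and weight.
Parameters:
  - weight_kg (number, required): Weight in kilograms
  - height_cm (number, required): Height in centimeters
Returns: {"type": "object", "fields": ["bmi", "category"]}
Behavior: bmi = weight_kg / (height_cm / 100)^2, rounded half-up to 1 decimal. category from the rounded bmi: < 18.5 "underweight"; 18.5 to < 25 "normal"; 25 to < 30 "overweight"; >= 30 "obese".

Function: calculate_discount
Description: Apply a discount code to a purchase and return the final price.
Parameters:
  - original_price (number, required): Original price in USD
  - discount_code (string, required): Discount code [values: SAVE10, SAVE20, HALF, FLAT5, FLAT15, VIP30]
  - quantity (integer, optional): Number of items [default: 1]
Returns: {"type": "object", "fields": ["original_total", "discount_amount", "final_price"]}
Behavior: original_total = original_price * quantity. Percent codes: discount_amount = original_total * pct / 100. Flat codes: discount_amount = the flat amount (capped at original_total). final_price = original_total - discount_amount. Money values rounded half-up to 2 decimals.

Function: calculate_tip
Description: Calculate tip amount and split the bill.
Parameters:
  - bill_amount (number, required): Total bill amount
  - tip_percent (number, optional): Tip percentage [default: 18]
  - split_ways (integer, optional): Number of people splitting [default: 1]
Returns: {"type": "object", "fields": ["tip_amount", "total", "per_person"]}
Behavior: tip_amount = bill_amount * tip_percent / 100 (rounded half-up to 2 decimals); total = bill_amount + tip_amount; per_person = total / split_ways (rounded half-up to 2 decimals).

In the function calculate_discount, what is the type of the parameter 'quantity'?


The calculate_discount spec declares:
  - quantity (integer, optional): Number of items [default: 1]
Type:
integer


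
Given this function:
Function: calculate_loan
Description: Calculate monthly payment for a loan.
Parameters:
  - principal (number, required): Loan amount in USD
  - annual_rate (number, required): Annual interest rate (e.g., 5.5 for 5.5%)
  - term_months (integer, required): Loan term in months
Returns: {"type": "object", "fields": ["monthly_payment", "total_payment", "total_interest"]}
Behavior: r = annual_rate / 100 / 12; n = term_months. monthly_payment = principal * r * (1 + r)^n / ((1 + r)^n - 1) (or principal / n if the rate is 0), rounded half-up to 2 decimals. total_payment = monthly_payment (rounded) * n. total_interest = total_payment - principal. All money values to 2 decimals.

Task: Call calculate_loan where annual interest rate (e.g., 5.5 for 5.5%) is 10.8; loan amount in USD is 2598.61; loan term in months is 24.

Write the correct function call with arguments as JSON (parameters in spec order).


Mapping each described value to its parameter name:
  'Annual interest rate (e.g., 5.5 for 5.5%)' -> annual_rate = 10.8
  'Loan amount in USD' -> principal = 2598.61
  'Loan term in months' -> term_months = 24
calculate_loan({"principal": 2598.61, "annual_rate": 10.8, "term_months": 24})


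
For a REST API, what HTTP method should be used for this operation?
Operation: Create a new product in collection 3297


GET = read, POST = create, PUT = update/replace, DELETE = remove
This operation is a create.
POST


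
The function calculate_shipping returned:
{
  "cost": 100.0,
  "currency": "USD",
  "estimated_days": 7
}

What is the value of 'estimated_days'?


7


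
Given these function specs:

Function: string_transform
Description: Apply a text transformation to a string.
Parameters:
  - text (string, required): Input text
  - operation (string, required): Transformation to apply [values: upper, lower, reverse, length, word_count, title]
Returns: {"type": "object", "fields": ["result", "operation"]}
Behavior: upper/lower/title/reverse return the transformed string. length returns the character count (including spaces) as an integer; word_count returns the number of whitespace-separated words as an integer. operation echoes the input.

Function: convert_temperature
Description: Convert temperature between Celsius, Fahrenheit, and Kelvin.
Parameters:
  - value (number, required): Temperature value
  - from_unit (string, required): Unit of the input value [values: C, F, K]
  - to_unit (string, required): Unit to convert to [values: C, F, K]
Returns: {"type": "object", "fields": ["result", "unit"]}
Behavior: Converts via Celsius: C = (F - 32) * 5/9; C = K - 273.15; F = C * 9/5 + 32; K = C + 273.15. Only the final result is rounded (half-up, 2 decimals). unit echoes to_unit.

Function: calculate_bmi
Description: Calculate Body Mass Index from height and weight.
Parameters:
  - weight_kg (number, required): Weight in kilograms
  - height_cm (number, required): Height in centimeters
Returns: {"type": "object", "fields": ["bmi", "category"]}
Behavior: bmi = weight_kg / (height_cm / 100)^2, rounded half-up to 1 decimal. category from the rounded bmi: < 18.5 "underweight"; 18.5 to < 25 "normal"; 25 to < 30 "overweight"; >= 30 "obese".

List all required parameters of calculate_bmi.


Parameters of calculate_bmi and their required/optional flag:
  weight_kg: required
  height_cm: required
height_cm, weight_kg


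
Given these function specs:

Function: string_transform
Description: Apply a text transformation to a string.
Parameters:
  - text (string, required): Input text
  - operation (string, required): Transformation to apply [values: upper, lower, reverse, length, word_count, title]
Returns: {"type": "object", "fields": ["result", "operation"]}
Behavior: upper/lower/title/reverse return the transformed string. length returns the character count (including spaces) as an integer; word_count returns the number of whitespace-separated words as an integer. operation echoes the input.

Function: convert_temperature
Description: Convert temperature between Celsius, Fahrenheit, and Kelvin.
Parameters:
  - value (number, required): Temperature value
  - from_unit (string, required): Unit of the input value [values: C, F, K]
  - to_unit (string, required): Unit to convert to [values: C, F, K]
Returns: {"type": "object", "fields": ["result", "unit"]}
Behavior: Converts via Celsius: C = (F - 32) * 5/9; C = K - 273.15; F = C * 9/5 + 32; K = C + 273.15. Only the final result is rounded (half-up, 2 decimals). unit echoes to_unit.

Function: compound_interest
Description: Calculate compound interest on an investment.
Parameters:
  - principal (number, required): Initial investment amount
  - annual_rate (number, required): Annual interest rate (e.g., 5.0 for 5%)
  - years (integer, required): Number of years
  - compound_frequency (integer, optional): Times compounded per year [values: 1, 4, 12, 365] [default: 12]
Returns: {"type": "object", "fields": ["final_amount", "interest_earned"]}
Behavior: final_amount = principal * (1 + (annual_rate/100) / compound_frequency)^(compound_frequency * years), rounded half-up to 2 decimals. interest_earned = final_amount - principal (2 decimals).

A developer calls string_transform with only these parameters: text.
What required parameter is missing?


Required parameters: text, operation
Provided: text
Missing: operation
operation


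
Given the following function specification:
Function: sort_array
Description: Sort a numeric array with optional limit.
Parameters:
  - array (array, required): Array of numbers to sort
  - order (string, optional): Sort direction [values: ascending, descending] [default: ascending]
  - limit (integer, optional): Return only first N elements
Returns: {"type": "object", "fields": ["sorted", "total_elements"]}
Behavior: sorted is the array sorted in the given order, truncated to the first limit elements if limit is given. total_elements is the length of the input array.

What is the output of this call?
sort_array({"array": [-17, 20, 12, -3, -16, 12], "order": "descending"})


sorted descending: [20, 12, 12, -3, -16, -17]
total_elements = len(input) = 6
Output:
{"sorted": [20, 12, 12, -3, -16, -17], "total_elements": 6}


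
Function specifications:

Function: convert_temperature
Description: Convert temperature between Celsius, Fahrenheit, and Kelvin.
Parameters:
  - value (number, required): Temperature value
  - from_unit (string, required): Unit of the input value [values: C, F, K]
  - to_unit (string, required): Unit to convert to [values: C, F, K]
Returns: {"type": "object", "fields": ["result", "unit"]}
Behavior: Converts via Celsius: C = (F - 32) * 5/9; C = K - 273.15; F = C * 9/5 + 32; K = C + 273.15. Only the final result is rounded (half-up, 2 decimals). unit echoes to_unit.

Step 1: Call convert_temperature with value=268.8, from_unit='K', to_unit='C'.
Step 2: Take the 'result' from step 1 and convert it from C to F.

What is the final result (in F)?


Step 1: convert_temperature(value=268.8, from_unit=K, to_unit=C)
  To C: 268.8 - 273.15 = -4.35
  Target is C: -4.35
  Round to 2 decimals: -4.35
  -> result = -4.35 C
Step 2: convert_temperature(value=-4.35, from_unit=C, to_unit=F)
  Input already in C: -4.35
  To F: -4.35 * 9/5 + 32 = 24.17
  Round to 2 decimals: 24.17
  -> result = 24.17 F
24.17 F


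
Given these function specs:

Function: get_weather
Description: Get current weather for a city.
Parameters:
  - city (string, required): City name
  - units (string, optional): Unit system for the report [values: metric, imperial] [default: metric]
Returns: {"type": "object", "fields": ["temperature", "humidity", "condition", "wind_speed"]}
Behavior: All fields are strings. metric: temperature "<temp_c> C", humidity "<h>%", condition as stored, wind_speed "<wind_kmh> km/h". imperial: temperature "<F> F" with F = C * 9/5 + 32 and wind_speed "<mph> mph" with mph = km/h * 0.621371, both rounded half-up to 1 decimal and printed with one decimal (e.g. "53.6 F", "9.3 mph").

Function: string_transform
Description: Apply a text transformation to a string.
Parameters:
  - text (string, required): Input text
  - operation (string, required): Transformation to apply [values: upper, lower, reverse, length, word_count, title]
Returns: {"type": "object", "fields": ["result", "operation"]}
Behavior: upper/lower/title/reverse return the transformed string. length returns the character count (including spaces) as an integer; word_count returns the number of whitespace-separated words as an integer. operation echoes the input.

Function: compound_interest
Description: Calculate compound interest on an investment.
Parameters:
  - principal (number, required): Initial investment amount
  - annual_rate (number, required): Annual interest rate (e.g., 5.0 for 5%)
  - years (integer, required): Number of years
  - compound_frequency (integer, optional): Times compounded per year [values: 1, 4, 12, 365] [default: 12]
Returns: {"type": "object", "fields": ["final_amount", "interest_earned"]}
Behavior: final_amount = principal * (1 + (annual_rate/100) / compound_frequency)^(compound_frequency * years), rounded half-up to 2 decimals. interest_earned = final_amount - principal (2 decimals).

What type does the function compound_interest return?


The compound_interest spec declares Returns: {"type": "object", "fields": ["final_amount", "interest_earned"]}
Type:
object


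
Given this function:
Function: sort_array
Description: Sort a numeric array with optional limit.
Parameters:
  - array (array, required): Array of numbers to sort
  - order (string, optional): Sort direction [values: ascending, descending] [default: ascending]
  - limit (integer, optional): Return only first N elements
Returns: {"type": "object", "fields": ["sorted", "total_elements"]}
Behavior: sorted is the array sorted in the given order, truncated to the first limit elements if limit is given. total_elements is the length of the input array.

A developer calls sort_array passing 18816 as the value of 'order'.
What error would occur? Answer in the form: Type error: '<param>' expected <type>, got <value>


Spec: 'order' is declared as string; 18816 is an integer.
Type error: 'order' expected string, got 18816


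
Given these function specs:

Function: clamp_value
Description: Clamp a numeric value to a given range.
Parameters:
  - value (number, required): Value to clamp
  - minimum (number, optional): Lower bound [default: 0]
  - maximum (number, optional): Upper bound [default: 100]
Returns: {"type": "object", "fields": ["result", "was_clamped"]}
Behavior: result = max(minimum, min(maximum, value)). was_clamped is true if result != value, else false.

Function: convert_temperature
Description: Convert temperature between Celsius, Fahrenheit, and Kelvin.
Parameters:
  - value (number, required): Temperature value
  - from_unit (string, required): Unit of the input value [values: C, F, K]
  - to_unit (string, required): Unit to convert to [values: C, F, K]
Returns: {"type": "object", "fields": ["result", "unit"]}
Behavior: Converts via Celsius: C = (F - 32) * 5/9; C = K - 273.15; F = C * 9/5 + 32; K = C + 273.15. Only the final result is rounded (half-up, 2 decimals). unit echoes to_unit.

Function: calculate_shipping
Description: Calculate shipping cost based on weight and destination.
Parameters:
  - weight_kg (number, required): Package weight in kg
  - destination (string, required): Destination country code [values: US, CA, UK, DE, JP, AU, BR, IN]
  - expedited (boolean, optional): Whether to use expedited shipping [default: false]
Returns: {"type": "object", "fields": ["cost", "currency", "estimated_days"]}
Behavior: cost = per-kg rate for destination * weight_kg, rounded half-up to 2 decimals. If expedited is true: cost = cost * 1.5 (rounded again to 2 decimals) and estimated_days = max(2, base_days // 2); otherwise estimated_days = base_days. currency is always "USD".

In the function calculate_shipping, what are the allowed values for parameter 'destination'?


The calculate_shipping spec declares:
  - destination (string, required): Destination country code [values: US, CA, UK, DE, JP, AU, BR, IN]
Allowed values:
US, CA, UK, DE, JP, AU, BR, IN
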